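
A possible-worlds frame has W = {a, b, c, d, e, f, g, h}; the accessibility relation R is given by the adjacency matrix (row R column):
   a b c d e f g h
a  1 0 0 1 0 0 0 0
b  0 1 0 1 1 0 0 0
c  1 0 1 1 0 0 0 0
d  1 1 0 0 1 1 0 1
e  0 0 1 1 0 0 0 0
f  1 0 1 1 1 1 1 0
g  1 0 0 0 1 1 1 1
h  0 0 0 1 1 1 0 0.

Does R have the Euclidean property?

Euclidean: no — d R a and d R b, but not a R b.

No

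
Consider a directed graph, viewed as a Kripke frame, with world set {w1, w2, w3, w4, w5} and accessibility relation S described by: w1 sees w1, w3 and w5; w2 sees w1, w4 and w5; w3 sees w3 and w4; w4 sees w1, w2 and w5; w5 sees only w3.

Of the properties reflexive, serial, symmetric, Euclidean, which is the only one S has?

serial

Reflexive: no — w2 is not related to itself.
Serial: yes — every world has a successor (e.g. w1 S w1).
Symmetric: no — w1 S w3 but not w3 S w1.
Euclidean: no — w1 S w3 and w1 S w5, but not w3 S w5.
Only serial holds.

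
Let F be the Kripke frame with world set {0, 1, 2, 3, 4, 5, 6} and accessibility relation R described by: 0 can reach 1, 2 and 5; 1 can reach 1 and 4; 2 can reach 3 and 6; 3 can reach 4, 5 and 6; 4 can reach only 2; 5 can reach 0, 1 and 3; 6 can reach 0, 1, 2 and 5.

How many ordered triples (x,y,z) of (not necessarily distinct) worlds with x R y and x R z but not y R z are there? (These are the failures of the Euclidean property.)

38

Enumerating: (0,1,2), (0,1,5), (0,2,1), (0,2,2), (0,2,5), (0,5,2), (0,5,5), (1,4,1), (1,4,4), (2,3,3), (2,6,3), (2,6,6), … and 26 more.
Total: 38.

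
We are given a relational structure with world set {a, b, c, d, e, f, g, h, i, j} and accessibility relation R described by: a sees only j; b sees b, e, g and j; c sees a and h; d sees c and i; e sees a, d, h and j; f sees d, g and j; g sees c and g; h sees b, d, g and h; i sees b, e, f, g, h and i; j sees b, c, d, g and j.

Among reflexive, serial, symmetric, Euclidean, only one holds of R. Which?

Reflexive: no — a is not related to itself.
Serial: yes — every world has a successor (e.g. a R j).
Symmetric: no — a R j but not j R a.
Euclidean: no — b R e and b R g, but not e R g.
Only serial holds.

serial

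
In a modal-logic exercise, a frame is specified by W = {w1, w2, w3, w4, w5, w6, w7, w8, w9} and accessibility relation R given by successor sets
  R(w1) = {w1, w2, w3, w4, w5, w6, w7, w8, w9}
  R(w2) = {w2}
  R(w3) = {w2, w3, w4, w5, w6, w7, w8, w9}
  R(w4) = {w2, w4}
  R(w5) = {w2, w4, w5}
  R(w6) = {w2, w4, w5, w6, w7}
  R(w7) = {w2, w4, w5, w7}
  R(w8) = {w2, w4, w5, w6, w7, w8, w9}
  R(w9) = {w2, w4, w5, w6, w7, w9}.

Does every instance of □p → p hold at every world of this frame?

Yes

Axiom T corresponds to the accessibility relation being reflexive.
Reflexive: yes — every world is R-related to itself.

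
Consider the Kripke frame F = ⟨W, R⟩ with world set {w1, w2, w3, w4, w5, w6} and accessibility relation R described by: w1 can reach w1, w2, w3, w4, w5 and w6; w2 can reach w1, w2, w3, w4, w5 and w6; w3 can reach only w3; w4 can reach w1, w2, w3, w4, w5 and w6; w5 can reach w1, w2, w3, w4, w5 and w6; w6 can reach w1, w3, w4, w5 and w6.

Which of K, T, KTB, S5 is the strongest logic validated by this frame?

T

Reflexive (axiom T): yes — every world is R-related to itself.
Symmetric (axiom B): no — w1 R w3 but not w3 R w1.
Euclidean (axiom 5): no — w1 R w3 and w1 R w2, but not w3 R w2.
So F validates K, T; KTB would additionally require R to be symmetric. The strongest is T.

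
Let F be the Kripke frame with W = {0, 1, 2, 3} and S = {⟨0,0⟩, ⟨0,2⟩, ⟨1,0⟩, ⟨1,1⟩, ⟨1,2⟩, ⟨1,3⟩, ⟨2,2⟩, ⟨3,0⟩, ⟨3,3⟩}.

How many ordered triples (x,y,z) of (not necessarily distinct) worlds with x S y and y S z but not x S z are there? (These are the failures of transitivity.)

Enumerating: (3,0,2).

1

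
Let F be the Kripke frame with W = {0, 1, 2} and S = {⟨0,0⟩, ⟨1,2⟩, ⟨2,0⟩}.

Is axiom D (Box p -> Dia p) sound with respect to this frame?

Yes

By correspondence theory, D is valid on a frame iff S is serial.
Serial: yes — every world has a successor (e.g. 0 S 0).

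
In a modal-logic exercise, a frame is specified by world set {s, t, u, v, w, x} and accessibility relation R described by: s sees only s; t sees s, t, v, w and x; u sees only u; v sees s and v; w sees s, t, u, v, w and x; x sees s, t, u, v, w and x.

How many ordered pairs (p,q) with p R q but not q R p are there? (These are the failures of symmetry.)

Enumerating: (t,s), (t,v), (v,s), (w,s), (w,u), (w,v), (x,s), (x,u), (x,v).

9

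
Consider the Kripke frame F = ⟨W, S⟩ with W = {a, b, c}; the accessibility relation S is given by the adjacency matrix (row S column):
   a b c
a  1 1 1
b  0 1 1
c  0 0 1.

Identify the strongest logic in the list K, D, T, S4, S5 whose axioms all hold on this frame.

Serial (axiom D): yes — every world has a successor (e.g. a S a).
Reflexive (axiom T): yes — every world is S-related to itself.
Transitive (axiom 4): yes — every two-step S-path is closed by a direct edge.
Euclidean (axiom 5): no — a S c and a S b, but not c S b.
So F validates K, D, T, S4; S5 would additionally require S to be Euclidean. The strongest is S4.

S4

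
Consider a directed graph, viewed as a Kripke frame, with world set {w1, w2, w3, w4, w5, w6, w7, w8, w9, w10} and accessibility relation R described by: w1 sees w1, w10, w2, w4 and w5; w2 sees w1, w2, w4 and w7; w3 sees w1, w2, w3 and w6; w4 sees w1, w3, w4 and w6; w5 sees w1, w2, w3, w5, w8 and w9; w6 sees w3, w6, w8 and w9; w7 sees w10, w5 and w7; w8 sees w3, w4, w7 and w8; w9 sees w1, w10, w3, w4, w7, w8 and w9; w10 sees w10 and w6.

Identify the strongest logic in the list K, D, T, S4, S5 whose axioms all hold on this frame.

T

Serial (axiom D): yes — every world has a successor (e.g. w1 R w1).
Reflexive (axiom T): yes — every world is R-related to itself.
Transitive (axiom 4): no — w1 R w10 and w10 R w6, but not w1 R w6.
Euclidean (axiom 5): no — w1 R w10 and w1 R w2, but not w10 R w2.
So F validates K, D, T; S4 would additionally require R to be transitive. The strongest is T.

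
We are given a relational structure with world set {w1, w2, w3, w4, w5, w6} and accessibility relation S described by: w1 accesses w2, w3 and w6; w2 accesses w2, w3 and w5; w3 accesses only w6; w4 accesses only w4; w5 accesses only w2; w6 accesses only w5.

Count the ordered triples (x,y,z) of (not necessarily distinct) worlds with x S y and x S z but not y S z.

13

Enumerating: (w1,w2,w6), (w1,w3,w2), (w1,w3,w3), (w1,w6,w2), (w1,w6,w3), (w1,w6,w6), (w2,w3,w2), (w2,w3,w3), (w2,w3,w5), (w2,w5,w3), (w2,w5,w5), (w3,w6,w6), (w6,w5,w5).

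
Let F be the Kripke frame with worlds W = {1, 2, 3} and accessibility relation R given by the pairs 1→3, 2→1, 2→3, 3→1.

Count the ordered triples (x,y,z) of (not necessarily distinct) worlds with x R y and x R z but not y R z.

4

Enumerating: (1,3,3), (2,1,1), (2,3,3), (3,1,1).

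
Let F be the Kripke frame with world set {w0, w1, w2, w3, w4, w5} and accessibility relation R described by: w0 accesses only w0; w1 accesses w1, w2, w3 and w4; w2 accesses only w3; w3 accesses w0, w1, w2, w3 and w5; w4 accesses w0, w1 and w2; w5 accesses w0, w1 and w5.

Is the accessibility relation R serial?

Yes

Serial: yes — every world has a successor (e.g. w0 R w0).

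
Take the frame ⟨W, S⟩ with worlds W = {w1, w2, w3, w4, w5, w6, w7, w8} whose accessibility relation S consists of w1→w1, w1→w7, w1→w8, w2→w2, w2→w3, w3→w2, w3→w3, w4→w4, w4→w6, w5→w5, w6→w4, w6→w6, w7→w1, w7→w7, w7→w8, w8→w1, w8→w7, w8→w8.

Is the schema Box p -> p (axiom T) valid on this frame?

Yes

The schema T characterises exactly the reflexive frames.
Reflexive: yes — every world is S-related to itself.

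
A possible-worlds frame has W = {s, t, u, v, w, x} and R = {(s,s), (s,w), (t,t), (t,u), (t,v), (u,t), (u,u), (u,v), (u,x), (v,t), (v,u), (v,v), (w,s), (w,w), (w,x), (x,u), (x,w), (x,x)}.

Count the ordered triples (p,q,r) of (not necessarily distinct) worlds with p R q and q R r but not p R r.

Enumerating: (s,w,x), (t,u,x), (u,x,w), (v,u,x), (w,x,u), (x,u,t), (x,u,v), (x,w,s).

8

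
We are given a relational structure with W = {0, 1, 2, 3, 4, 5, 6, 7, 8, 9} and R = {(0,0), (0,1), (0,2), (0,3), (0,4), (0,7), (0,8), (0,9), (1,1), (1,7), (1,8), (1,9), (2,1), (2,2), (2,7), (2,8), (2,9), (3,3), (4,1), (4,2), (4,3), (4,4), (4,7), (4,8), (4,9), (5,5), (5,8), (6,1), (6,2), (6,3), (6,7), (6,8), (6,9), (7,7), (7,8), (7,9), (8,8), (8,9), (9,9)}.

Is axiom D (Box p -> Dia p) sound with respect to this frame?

Yes

By correspondence theory, D is valid on a frame iff R is serial.
Serial: yes — every world has a successor (e.g. 0 R 0).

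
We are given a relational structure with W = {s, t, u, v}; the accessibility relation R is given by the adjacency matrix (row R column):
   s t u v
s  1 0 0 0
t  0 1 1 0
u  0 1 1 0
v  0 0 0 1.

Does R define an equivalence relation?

Reflexive: yes — every world is R-related to itself.
Symmetric: yes — every pair in R has its reverse in R.
Transitive: yes — every two-step R-path is closed by a direct edge.
So R is an equivalence relation.

Yes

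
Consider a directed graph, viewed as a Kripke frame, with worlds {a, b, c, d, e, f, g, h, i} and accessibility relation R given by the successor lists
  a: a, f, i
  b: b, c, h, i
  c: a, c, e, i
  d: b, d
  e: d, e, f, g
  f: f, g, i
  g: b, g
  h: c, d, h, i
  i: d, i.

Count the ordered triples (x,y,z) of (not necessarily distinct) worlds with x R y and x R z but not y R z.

Enumerating: (a,f,a), (a,i,a), (a,i,f), (b,c,b), (b,c,h), (b,h,b), (b,i,b), (b,i,c), (b,i,h), (c,a,c), (c,a,e), (c,e,a), … and 27 more.
Total: 39.

39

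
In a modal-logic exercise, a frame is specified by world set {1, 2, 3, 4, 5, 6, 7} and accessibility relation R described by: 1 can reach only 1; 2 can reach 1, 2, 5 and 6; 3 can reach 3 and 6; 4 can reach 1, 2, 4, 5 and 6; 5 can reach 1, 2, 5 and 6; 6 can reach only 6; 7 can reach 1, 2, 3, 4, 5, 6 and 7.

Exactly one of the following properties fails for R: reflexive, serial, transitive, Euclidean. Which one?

Reflexive: yes — every world is R-related to itself.
Serial: yes — every world has a successor (e.g. 1 R 1).
Transitive: yes — every two-step R-path is closed by a direct edge.
Euclidean: no — 2 R 1 and 2 R 5, but not 1 R 5.
Only Euclidean fails.

Euclidean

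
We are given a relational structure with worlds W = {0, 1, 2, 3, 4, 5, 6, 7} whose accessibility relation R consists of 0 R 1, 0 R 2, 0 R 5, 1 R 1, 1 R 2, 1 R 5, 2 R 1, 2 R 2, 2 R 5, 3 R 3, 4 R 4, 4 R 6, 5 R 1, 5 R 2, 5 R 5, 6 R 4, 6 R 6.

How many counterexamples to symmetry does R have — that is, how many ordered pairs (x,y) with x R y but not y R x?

3

Enumerating: (0,1), (0,2), (0,5).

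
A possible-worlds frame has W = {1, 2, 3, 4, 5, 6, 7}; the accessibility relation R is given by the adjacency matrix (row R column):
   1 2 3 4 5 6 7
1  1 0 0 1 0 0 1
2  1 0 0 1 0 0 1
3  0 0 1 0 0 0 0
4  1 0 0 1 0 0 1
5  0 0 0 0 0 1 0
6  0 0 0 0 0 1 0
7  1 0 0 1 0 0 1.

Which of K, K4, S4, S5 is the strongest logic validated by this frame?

Transitive (axiom 4): yes — every two-step R-path is closed by a direct edge.
Reflexive (axiom T): no — 2 is not related to itself.
Euclidean (axiom 5): yes — any two successors of a common world are R-related.
So F validates K, K4; S4 would additionally require R to be reflexive. The strongest is K4.

K4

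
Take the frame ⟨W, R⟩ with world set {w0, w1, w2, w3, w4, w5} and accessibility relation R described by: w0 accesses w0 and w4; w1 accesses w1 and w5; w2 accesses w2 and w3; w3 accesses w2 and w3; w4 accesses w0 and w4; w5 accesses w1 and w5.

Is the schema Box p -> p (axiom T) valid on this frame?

Yes

By correspondence theory, T is valid on a frame iff R is reflexive.
Reflexive: yes — every world is R-related to itself.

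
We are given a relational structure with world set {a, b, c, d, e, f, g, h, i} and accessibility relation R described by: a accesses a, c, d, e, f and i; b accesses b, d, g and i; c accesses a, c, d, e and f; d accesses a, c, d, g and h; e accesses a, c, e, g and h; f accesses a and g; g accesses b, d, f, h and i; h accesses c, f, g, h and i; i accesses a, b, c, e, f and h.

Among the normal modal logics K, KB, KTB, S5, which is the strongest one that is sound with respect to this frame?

K

Symmetric (axiom B): no — b R d but not d R b.
Reflexive (axiom T): no — f is not related to itself.
Euclidean (axiom 5): no — a R c and a R i, but not c R i.
So F validates K; KB would additionally require R to be symmetric. The strongest is K.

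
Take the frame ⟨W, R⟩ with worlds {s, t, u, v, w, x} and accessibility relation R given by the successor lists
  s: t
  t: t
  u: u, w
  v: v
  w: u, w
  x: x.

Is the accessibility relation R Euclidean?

Euclidean: yes — any two successors of a common world are R-related.

Yes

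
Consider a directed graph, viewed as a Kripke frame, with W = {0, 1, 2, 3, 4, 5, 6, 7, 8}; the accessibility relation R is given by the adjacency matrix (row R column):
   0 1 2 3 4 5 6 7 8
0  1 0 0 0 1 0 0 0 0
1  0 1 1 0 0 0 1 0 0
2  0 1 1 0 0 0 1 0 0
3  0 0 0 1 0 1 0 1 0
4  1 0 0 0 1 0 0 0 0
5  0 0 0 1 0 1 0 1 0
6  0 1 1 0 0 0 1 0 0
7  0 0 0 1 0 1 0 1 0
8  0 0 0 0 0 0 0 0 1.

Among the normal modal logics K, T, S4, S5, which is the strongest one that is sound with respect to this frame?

Reflexive (axiom T): yes — every world is R-related to itself.
Transitive (axiom 4): yes — every two-step R-path is closed by a direct edge.
Euclidean (axiom 5): yes — any two successors of a common world are R-related.
So F validates K, T, S4, S5. The strongest is S5.

S5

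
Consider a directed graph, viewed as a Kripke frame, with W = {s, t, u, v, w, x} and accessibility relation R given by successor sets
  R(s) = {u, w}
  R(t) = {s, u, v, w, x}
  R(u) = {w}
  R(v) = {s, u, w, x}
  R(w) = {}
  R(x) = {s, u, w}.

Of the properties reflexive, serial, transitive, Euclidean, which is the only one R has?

Reflexive: no — s is not related to itself.
Serial: no — w has no R-successor.
Transitive: yes — every two-step R-path is closed by a direct edge.
Euclidean: no — s R w and s R u, but not w R u.
Only transitive holds.

transitive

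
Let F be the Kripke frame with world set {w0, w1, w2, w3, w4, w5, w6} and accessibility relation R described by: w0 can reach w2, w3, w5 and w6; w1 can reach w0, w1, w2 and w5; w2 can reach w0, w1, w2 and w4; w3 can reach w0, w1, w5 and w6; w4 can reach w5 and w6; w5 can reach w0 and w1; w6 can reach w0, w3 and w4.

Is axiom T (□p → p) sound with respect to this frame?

The schema T characterises exactly the reflexive frames.
Reflexive: no — w0 is not related to itself.

No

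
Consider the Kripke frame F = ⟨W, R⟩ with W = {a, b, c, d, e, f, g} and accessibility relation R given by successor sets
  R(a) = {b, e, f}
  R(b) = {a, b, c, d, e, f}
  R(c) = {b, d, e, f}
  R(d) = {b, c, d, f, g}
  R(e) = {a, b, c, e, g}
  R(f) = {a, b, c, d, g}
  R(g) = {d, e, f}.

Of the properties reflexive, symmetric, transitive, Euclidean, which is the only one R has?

Reflexive: no — a is not related to itself.
Symmetric: yes — every pair in R has its reverse in R.
Transitive: no — a R b and b R c, but not a R c.
Euclidean: no — a R e and a R f, but not e R f.
Only symmetric holds.

symmetric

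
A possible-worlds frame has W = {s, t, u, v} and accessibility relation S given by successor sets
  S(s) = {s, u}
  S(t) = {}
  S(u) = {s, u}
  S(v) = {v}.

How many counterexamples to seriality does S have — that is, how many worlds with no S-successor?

Enumerating: t.

1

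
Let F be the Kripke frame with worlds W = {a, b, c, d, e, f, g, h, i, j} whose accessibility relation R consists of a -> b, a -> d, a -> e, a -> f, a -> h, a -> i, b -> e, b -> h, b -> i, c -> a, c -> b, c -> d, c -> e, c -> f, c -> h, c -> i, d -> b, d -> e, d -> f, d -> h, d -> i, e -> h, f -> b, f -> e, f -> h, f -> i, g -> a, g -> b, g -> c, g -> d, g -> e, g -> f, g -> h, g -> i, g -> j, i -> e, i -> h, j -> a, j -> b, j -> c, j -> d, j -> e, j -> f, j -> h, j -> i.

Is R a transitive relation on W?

Yes

Transitive: yes — every two-step R-path is closed by a direct edge.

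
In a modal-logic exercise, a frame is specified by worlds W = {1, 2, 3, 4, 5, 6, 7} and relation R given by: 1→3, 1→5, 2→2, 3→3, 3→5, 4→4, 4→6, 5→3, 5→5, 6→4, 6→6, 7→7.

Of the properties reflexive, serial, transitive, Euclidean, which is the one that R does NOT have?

Reflexive: no — 1 is not related to itself.
Serial: yes — every world has a successor (e.g. 1 R 3).
Transitive: yes — every two-step R-path is closed by a direct edge.
Euclidean: yes — any two successors of a common world are R-related.
Only reflexive fails.

reflexive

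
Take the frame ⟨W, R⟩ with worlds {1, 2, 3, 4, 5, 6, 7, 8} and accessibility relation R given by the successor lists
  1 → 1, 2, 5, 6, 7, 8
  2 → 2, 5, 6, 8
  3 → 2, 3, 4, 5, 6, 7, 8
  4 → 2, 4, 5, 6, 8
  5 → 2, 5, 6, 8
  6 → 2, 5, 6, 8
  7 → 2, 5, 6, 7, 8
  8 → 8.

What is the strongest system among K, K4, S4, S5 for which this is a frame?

S4

Transitive (axiom 4): yes — every two-step R-path is closed by a direct edge.
Reflexive (axiom T): yes — every world is R-related to itself.
Euclidean (axiom 5): no — 1 R 2 and 1 R 7, but not 2 R 7.
So F validates K, K4, S4; S5 would additionally require R to be Euclidean. The strongest is S4.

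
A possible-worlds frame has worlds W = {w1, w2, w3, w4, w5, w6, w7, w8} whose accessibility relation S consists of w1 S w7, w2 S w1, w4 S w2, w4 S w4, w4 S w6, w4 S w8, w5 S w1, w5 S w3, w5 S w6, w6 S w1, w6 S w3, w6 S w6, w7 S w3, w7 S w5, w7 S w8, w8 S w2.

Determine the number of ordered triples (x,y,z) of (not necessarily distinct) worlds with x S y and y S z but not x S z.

Enumerating: (w1,w7,w3), (w1,w7,w5), (w1,w7,w8), (w2,w1,w7), (w4,w2,w1), (w4,w6,w1), (w4,w6,w3), (w5,w1,w7), (w6,w1,w7), (w7,w5,w1), (w7,w5,w6), (w7,w8,w2), (w8,w2,w1).

13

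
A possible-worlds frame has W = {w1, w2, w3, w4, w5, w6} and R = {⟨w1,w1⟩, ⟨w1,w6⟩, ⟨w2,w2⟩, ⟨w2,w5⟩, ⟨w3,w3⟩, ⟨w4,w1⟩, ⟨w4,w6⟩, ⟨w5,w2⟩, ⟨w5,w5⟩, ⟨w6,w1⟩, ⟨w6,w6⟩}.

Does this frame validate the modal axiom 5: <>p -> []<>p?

Yes

Axiom 5 corresponds to the accessibility relation being Euclidean.
Euclidean: yes — any two successors of a common world are R-related.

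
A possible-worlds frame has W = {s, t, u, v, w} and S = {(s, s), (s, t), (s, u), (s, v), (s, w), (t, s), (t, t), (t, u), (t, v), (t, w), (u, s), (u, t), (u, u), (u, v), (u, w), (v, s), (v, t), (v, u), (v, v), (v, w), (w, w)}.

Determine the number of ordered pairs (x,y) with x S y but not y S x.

4

Enumerating: (s,w), (t,w), (u,w), (v,w).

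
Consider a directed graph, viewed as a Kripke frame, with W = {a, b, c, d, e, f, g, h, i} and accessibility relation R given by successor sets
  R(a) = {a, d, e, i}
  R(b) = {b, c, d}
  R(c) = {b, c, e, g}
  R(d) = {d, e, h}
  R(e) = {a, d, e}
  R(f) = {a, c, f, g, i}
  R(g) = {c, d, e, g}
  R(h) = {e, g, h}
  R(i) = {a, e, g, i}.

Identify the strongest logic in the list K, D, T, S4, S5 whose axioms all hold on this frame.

T

Serial (axiom D): yes — every world has a successor (e.g. a R a).
Reflexive (axiom T): yes — every world is R-related to itself.
Transitive (axiom 4): no — a R d and d R h, but not a R h.
Euclidean (axiom 5): no — a R d and a R i, but not d R i.
So F validates K, D, T; S4 would additionally require R to be transitive. The strongest is T.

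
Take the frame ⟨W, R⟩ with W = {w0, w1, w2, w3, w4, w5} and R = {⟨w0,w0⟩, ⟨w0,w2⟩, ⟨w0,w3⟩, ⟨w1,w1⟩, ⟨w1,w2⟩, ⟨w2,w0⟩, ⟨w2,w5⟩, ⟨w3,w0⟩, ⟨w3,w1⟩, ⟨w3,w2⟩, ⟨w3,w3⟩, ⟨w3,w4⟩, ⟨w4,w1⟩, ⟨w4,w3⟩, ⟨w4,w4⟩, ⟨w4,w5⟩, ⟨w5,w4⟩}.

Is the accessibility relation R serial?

Yes

Serial: yes — every world has a successor (e.g. w0 R w0).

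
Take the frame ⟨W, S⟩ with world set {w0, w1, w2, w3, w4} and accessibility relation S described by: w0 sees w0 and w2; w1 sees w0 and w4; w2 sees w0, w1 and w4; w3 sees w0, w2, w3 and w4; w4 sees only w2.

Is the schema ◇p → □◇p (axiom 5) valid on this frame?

The schema 5 characterises exactly the Euclidean frames.
Euclidean: no — w1 S w0 and w1 S w4, but not w0 S w4.

No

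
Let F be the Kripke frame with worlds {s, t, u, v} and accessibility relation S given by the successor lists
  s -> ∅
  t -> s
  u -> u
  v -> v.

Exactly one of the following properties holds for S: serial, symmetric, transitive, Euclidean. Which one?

transitive

Serial: no — s has no S-successor.
Symmetric: no — t S s but not s S t.
Transitive: yes — every two-step S-path is closed by a direct edge.
Euclidean: no — t S s and t S s, but not s S s.
Only transitive holds.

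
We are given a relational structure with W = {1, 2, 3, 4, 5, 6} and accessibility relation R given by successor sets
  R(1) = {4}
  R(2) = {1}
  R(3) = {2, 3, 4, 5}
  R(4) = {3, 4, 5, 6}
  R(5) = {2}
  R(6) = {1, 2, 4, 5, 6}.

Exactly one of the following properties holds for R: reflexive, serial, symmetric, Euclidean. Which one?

Reflexive: no — 1 is not related to itself.
Serial: yes — every world has a successor (e.g. 1 R 4).
Symmetric: no — 1 R 4 but not 4 R 1.
Euclidean: no — 3 R 2 and 3 R 4, but not 2 R 4.
Only serial holds.

serial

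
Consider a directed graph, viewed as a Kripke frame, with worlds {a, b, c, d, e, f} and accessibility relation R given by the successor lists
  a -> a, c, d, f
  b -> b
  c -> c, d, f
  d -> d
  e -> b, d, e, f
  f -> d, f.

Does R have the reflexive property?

Reflexive: yes — every world is R-related to itself.

Yes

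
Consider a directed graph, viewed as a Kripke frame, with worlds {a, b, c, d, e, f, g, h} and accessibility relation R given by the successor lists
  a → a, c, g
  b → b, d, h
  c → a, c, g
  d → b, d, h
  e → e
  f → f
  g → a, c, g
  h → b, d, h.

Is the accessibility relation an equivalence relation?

Yes

Reflexive: yes — every world is R-related to itself.
Symmetric: yes — every pair in R has its reverse in R.
Transitive: yes — every two-step R-path is closed by a direct edge.
So R is an equivalence relation.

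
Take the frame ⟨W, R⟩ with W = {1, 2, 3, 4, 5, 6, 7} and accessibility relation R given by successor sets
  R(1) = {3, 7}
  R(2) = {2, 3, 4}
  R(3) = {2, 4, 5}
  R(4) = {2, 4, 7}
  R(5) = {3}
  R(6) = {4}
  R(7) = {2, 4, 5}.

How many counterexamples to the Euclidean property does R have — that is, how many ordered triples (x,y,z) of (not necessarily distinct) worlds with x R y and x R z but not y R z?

19

Enumerating: (1,3,3), (1,3,7), (1,7,3), (1,7,7), (2,3,3), (2,4,3), (3,2,5), (3,4,5), (3,5,2), (3,5,4), (3,5,5), (4,2,7), … and 7 more.
Total: 19.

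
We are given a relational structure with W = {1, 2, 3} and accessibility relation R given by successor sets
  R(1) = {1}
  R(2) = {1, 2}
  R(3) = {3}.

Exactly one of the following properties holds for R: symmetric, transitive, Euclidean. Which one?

transitive

Symmetric: no — 2 R 1 but not 1 R 2.
Transitive: yes — every two-step R-path is closed by a direct edge.
Euclidean: no — 2 R 1 and 2 R 2, but not 1 R 2.
Only transitive holds.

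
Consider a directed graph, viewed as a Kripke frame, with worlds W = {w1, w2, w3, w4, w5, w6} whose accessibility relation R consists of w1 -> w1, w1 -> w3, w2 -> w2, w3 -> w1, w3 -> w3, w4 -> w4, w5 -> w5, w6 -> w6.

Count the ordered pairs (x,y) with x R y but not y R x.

R is symmetric; there are no such tuples.

0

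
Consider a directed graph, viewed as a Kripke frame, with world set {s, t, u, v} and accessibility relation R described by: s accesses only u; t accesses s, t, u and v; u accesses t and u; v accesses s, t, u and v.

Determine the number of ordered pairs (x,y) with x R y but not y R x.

Enumerating: (s,u), (t,s), (v,s), (v,u).

4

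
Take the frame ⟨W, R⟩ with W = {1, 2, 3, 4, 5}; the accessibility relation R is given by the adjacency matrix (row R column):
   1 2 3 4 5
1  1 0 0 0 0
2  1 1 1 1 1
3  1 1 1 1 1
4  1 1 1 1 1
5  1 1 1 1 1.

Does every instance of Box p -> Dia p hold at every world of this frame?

Yes

By correspondence theory, D is valid on a frame iff R is serial.
Serial: yes — every world has a successor (e.g. 1 R 1).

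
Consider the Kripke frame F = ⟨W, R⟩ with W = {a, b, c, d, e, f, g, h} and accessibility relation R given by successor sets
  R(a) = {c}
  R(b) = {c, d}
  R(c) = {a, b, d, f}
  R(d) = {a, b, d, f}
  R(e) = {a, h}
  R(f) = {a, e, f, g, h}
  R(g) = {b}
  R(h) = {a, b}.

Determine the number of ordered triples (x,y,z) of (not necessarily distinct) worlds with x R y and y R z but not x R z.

Enumerating: (a,c,a), (a,c,b), (a,c,d), (a,c,f), (b,c,a), (b,c,b), (b,c,f), (b,d,a), (b,d,b), (b,d,f), (c,a,c), (c,b,c), … and 18 more.
Total: 30.

30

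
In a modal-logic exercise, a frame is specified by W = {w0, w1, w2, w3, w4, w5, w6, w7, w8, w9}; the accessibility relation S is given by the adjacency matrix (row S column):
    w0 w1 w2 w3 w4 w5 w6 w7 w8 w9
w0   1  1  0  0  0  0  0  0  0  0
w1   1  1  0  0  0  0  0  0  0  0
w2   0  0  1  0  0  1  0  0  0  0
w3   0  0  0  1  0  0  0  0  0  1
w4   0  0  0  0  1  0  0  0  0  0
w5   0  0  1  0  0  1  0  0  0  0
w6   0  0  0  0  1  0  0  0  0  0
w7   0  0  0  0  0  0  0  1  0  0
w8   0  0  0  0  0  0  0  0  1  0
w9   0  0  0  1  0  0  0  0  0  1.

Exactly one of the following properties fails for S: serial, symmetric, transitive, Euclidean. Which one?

Serial: yes — every world has a successor (e.g. w0 S w0).
Symmetric: no — w6 S w4 but not w4 S w6.
Transitive: yes — every two-step S-path is closed by a direct edge.
Euclidean: yes — any two successors of a common world are S-related.
Only symmetric fails.

symmetric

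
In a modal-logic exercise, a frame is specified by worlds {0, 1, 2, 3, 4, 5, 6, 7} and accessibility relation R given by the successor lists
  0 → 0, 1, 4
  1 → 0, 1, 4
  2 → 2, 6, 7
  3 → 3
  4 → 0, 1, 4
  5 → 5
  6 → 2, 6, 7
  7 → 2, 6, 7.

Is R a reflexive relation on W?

Reflexive: yes — every world is R-related to itself.

Yes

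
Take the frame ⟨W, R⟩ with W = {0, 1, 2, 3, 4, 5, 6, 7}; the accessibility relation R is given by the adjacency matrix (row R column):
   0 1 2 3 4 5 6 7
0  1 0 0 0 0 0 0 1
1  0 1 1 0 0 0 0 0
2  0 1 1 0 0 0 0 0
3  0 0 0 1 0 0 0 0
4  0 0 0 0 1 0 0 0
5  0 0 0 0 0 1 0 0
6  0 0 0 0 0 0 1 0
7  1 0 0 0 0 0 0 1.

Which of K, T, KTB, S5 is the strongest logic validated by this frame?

S5

Reflexive (axiom T): yes — every world is R-related to itself.
Symmetric (axiom B): yes — every pair in R has its reverse in R.
Euclidean (axiom 5): yes — any two successors of a common world are R-related.
So F validates K, T, KTB, S5. The strongest is S5.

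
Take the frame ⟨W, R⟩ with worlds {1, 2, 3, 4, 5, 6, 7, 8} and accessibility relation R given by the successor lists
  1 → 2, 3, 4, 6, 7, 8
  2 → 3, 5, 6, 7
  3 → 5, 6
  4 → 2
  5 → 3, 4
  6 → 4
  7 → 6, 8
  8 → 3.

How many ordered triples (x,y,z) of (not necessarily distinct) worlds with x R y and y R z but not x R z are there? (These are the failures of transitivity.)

Enumerating: (1,2,5), (1,3,5), (2,5,4), (2,6,4), (2,7,8), (3,5,3), (3,5,4), (3,6,4), (4,2,3), (4,2,5), (4,2,6), (4,2,7), … and 8 more.
Total: 20.

20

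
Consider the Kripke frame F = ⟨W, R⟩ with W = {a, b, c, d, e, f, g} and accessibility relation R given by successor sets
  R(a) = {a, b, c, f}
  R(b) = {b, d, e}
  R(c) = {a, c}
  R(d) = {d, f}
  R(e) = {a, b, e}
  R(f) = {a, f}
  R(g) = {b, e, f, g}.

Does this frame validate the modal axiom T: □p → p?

Yes

Axiom T corresponds to the accessibility relation being reflexive.
Reflexive: yes — every world is R-related to itself.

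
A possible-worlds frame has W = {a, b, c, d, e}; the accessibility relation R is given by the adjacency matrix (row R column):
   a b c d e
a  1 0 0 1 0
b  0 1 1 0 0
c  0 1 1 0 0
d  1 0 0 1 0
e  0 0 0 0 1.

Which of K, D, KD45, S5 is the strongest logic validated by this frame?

Serial (axiom D): yes — every world has a successor (e.g. a R a).
Euclidean (axiom 5): yes — any two successors of a common world are R-related.
Transitive (axiom 4): yes — every two-step R-path is closed by a direct edge.
Reflexive (axiom T): yes — every world is R-related to itself.
So F validates K, D, KD45, S5. The strongest is S5.

S5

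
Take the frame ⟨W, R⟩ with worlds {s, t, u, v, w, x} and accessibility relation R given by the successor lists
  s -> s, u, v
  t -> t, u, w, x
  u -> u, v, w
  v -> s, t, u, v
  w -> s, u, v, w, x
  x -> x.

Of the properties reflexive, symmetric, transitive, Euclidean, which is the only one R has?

Reflexive: yes — every world is R-related to itself.
Symmetric: no — s R u but not u R s.
Transitive: no — s R u and u R w, but not s R w.
Euclidean: no — t R u and t R x, but not u R x.
Only reflexive holds.

reflexive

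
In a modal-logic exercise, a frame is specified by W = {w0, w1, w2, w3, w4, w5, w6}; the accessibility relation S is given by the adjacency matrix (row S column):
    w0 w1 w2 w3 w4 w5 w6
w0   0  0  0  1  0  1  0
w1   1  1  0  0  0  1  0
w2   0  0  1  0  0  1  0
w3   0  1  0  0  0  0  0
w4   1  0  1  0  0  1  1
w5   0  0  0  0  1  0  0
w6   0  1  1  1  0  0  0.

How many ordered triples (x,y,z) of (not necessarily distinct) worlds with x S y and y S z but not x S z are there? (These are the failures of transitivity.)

18

Enumerating: (w0,w3,w1), (w0,w5,w4), (w1,w0,w3), (w1,w5,w4), (w2,w5,w4), (w3,w1,w0), (w3,w1,w5), (w4,w0,w3), (w4,w5,w4), (w4,w6,w1), (w4,w6,w3), (w5,w4,w0), (w5,w4,w2), (w5,w4,w5), (w5,w4,w6), (w6,w1,w0), (w6,w1,w5), (w6,w2,w5).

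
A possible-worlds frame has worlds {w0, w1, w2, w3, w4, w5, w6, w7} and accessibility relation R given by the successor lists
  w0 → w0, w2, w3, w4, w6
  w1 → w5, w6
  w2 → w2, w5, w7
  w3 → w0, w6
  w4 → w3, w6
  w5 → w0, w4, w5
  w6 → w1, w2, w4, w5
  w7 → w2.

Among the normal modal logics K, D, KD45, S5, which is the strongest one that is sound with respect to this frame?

D

Serial (axiom D): yes — every world has a successor (e.g. w0 R w0).
Euclidean (axiom 5): no — w0 R w2 and w0 R w3, but not w2 R w3.
Transitive (axiom 4): no — w0 R w2 and w2 R w5, but not w0 R w5.
Reflexive (axiom T): no — w1 is not related to itself.
So F validates K, D; KD45 would additionally require R to be Euclidean and transitive. The strongest is D.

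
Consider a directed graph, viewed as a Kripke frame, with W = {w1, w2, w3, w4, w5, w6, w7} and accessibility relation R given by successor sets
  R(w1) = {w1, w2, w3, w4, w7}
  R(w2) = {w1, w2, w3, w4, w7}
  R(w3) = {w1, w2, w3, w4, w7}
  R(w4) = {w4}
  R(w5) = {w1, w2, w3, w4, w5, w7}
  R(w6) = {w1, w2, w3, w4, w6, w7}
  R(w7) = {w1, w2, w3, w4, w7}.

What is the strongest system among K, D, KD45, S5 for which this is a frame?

D

Serial (axiom D): yes — every world has a successor (e.g. w1 R w1).
Euclidean (axiom 5): no — w1 R w4 and w1 R w2, but not w4 R w2.
Transitive (axiom 4): yes — every two-step R-path is closed by a direct edge.
Reflexive (axiom T): yes — every world is R-related to itself.
So F validates K, D; KD45 would additionally require R to be Euclidean. The strongest is D.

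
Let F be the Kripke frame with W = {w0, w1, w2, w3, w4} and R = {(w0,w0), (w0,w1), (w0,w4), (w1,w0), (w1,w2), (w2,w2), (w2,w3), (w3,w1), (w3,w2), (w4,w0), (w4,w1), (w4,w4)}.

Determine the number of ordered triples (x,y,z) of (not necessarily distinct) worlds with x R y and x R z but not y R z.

Enumerating: (w0,w1,w1), (w0,w1,w4), (w1,w0,w2), (w1,w2,w0), (w2,w3,w3), (w3,w1,w1), (w3,w2,w1), (w4,w1,w1), (w4,w1,w4).

9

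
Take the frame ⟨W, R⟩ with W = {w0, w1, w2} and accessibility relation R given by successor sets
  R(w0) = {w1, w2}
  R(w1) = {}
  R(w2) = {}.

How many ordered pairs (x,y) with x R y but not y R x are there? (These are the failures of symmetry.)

Enumerating: (w0,w1), (w0,w2).

2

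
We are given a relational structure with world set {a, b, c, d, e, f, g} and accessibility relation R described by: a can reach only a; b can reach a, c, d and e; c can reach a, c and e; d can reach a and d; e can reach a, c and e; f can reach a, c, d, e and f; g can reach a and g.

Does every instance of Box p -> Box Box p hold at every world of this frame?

Yes

The schema 4 characterises exactly the transitive frames.
Transitive: yes — every two-step R-path is closed by a direct edge.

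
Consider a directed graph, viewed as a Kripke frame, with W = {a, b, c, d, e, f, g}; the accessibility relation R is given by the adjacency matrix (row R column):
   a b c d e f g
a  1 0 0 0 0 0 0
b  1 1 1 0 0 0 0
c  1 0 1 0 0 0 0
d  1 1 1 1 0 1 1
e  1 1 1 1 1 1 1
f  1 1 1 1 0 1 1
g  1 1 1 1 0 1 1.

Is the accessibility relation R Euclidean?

Euclidean: no — b R a and b R c, but not a R c.

No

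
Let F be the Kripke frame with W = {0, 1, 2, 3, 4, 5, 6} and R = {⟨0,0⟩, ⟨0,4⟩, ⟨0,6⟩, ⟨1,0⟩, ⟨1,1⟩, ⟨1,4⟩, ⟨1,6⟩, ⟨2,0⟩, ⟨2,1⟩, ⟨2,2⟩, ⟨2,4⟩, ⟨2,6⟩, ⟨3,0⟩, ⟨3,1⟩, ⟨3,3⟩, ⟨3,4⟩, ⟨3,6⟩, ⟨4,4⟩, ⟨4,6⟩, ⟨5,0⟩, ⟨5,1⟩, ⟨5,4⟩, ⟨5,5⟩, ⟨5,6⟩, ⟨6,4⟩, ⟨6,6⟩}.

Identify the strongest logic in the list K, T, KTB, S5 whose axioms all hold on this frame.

T

Reflexive (axiom T): yes — every world is R-related to itself.
Symmetric (axiom B): no — 0 R 4 but not 4 R 0.
Euclidean (axiom 5): no — 1 R 4 and 1 R 0, but not 4 R 0.
So F validates K, T; KTB would additionally require R to be symmetric. The strongest is T.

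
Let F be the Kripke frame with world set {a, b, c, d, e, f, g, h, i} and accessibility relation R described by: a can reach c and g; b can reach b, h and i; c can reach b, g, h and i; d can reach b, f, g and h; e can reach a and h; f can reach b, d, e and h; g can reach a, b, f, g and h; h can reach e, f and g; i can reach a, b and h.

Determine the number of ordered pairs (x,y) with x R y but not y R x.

Enumerating: (a,c), (b,h), (c,b), (c,g), (c,h), (c,i), (d,b), (d,g), (d,h), (e,a), (f,b), (f,e), (g,b), (g,f), (i,a), (i,h).

16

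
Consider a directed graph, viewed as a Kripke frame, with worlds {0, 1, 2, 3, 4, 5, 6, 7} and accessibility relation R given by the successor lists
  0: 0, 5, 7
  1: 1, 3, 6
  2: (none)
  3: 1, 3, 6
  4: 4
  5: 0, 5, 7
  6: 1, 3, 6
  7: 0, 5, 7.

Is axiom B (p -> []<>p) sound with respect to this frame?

By correspondence theory, B is valid on a frame iff R is symmetric.
Symmetric: yes — every pair in R has its reverse in R.

Yes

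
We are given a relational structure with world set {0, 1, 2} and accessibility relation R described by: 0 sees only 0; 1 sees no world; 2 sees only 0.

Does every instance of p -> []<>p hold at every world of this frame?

No

The schema B characterises exactly the symmetric frames.
Symmetric: no — 2 R 0 but not 0 R 2.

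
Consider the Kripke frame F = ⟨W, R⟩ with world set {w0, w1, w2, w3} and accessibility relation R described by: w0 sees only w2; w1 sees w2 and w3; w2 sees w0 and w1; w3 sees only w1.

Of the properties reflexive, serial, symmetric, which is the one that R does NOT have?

Reflexive: no — w0 is not related to itself.
Serial: yes — every world has a successor (e.g. w0 R w2).
Symmetric: yes — every pair in R has its reverse in R.
Only reflexive fails.

reflexive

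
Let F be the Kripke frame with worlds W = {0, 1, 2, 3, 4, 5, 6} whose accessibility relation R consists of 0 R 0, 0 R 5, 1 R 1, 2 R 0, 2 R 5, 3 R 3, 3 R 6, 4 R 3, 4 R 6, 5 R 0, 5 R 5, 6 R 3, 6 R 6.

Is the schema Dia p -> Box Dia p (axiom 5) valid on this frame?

Yes

By correspondence theory, 5 is valid on a frame iff R is Euclidean.
Euclidean: yes — any two successors of a common world are R-related.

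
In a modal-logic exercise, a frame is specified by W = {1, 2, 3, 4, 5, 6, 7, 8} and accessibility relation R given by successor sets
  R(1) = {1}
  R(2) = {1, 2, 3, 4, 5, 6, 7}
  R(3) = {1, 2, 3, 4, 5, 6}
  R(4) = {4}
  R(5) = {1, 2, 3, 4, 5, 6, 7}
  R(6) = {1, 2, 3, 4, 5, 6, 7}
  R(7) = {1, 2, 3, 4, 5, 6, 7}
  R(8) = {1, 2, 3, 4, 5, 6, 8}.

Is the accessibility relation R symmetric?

No

Symmetric: no — 2 R 1 but not 1 R 2.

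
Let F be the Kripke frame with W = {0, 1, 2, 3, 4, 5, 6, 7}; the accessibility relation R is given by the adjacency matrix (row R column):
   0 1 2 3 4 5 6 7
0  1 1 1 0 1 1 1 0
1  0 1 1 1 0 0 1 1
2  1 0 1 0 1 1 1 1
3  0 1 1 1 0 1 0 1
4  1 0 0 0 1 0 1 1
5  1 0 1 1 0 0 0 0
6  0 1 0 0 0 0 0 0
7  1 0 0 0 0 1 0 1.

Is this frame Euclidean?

No

Euclidean: no — 0 R 1 and 0 R 4, but not 1 R 4.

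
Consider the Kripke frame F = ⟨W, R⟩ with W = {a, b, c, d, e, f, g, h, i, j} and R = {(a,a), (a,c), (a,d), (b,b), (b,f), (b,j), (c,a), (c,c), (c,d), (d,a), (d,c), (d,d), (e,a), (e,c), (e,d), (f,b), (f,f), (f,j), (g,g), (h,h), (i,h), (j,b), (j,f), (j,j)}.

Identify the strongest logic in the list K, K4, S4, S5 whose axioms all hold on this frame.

K4

Transitive (axiom 4): yes — every two-step R-path is closed by a direct edge.
Reflexive (axiom T): no — e is not related to itself.
Euclidean (axiom 5): yes — any two successors of a common world are R-related.
So F validates K, K4; S4 would additionally require R to be reflexive. The strongest is K4.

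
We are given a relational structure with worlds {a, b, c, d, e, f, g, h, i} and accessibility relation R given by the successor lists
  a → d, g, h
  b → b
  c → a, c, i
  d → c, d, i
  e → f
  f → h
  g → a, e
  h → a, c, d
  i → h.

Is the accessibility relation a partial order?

No

Reflexive: no — a is not related to itself.
Transitive: no — a R d and d R c, but not a R c.
Antisymmetric: no — a R g and g R a with a ≠ g.
So R is not a partial order.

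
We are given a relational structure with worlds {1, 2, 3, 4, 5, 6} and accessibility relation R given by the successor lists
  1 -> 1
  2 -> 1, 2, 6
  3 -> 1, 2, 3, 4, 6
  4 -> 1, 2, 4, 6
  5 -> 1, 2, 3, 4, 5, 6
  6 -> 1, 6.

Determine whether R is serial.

Serial: yes — every world has a successor (e.g. 1 R 1).

Yes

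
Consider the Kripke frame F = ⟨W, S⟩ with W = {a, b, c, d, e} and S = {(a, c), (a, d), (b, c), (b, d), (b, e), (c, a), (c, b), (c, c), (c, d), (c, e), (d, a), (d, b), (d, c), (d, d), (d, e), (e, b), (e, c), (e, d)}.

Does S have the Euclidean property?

Euclidean: no — c S a and c S b, but not a S b.

No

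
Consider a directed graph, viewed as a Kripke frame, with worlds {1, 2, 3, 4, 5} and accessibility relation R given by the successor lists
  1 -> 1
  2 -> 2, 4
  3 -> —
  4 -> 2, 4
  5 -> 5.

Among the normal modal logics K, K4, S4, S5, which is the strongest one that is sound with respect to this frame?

K4

Transitive (axiom 4): yes — every two-step R-path is closed by a direct edge.
Reflexive (axiom T): no — 3 is not related to itself.
Euclidean (axiom 5): yes — any two successors of a common world are R-related.
So F validates K, K4; S4 would additionally require R to be reflexive. The strongest is K4.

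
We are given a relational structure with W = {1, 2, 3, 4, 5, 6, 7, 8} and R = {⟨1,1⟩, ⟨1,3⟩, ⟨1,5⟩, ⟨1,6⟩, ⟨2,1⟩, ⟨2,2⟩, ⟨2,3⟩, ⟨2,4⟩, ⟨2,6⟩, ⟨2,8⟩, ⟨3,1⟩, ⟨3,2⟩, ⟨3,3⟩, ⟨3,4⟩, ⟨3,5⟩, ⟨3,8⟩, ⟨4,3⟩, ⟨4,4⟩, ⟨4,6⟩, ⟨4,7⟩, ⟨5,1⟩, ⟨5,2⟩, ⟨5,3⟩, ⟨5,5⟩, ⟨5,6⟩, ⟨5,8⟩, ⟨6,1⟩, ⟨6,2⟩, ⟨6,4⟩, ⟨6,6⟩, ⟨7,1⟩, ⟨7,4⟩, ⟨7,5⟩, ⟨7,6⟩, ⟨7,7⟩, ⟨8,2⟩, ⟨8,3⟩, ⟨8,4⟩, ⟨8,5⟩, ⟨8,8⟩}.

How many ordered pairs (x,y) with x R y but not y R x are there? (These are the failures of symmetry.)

8

Enumerating: (2,1), (2,4), (5,2), (5,6), (7,1), (7,5), (7,6), (8,4).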